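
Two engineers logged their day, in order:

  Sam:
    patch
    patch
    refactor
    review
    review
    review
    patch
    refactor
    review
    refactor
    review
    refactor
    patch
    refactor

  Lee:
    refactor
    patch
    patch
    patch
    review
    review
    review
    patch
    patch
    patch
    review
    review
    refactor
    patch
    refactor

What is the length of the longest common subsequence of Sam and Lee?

11

Taking patch (Sam #1, Lee #3), then patch (Sam #2, Lee #4), then review (Sam #4, Lee #5), then review (Sam #5, Lee #6), then review (Sam #6, Lee #7), then patch (Sam #7, Lee #10), then review (Sam #9, Lee #11), then review (Sam #11, Lee #12), then refactor (Sam #12, Lee #13), then patch (Sam #13, Lee #14), then refactor (Sam #14, Lee #15) gives a common subsequence of length 11. Since dp[14][15] = 11, nothing longer is possible.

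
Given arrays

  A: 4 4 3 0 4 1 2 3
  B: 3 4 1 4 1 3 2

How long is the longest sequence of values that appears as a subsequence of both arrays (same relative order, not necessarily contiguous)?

Let dp[i][j] be the LCS length of the first i values of A and the first j values of B. dp[i][j] = dp[i-1][j-1]+1 when the i-th and j-th values match, else max(dp[i-1][j], dp[i][j-1]).
    ·  3  4  1  4  1  3  2
 ·  0  0  0  0  0  0  0  0
 4  0  0  1  1  1  1  1  1
 4  0  0  1  1  2  2  2  2
 3  0  1  1  1  2  2  3  3
 0  0  1  1  1  2  2  3  3
 4  0  1  2  2  2  2  3  3
 1  0  1  2  3  3  3  3  3
 2  0  1  2  3  3  3  3  4
 3  0  1  2  3  3  3  4  4
dp[8][7] = 4. One LCS (by backtracking along matches): 4, 4, 3, 2.

4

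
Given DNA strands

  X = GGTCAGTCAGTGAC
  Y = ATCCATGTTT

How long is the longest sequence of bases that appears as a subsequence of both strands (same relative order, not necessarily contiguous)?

6

Pick T (X #3, Y #2), C (X #4, Y #4), A (X #5, Y #5), G (X #6, Y #7), T (X #7, Y #9), T (X #11, Y #10); all 6 bases appear in both, in order. dp[14][10] = 6 confirms this is the maximum.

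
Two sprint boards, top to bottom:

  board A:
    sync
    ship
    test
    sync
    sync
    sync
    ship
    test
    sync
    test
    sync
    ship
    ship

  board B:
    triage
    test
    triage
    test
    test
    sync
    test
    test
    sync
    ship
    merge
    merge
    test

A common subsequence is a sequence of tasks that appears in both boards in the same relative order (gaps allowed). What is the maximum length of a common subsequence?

Match test at board A[3]=board B[5], then sync at board A[6]=board B[6], then test at board A[8]=board B[7], then test at board A[10]=board B[8], then sync at board A[11]=board B[9], then ship at board A[12]=board B[10] — 6 tasks in the same relative order in both, and the DP table's final entry dp[13][13] is also 6, so no common subsequence is longer.

6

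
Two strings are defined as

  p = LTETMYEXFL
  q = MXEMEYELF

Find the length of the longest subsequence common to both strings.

Taking E (p #3, q #3); then M (p #5, q #4); then Y (p #6, q #6); then E (p #7, q #7); then F (p #9, q #9) gives a common subsequence of length 5. The LCS DP gives dp[10][9] = 5, so this is optimal.

5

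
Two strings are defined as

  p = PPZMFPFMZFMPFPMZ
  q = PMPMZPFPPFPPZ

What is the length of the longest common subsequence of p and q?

Match P at p[2]=q[1], M at p[4]=q[2], P at p[6]=q[3], M at p[8]=q[4], Z at p[9]=q[5], F at p[10]=q[7], P at p[12]=q[9], F at p[13]=q[10], P at p[14]=q[12], Z at p[16]=q[13] — 10 characters in the same relative order in both. The LCS DP gives dp[16][13] = 10, so this is optimal.

10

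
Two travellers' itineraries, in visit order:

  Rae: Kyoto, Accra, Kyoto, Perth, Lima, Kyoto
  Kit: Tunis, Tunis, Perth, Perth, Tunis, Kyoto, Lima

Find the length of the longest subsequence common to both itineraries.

Match Kyoto (Rae #3, Kit #6) → Lima (Rae #5, Kit #7) — 2 stops in the same relative order in both. The LCS DP gives dp[6][7] = 2, so this is optimal.

2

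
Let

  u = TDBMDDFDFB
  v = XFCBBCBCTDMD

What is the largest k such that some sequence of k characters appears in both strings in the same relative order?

4

Let dp[i][j] be the LCS length of the first i characters of u and the first j characters of v. dp[i][j] = dp[i-1][j-1]+1 when the i-th and j-th characters match, else max(dp[i-1][j], dp[i][j-1]).
    ·  X  F  C  B  B  C  B  C  T  D  M  D
 ·  0  0  0  0  0  0  0  0  0  0  0  0  0
 T  0  0  0  0  0  0  0  0  0  1  1  1  1
 D  0  0  0  0  0  0  0  0  0  1  2  2  2
 B  0  0  0  0  1  1  1  1  1  1  2  2  2
 M  0  0  0  0  1  1  1  1  1  1  2  3  3
 D  0  0  0  0  1  1  1  1  1  1  2  3  4
 D  0  0  0  0  1  1  1  1  1  1  2  3  4
 F  0  0  1  1  1  1  1  1  1  1  2  3  4
 D  0  0  1  1  1  1  1  1  1  1  2  3  4
 F  0  0  1  1  1  1  1  1  1  1  2  3  4
 B  0  0  1  1  2  2  2  2  2  2  2  3  4
dp[10][12] = 4. One LCS (by backtracking along matches): TDMD.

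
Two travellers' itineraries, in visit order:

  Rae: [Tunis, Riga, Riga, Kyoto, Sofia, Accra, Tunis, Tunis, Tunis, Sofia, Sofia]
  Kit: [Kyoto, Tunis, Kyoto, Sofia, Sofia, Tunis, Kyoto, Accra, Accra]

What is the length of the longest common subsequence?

One common subsequence of length 4: Tunis (Rae #1, Kit #2) → Kyoto (Rae #4, Kit #3) → Sofia (Rae #5, Kit #5) → Accra (Rae #6, Kit #9). dp[11][9] = 4 confirms this is the maximum.

4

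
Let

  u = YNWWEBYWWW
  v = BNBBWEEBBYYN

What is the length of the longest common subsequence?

5

Let dp[i][j] be the LCS length of the first i characters of u and the first j characters of v. dp[i][j] = dp[i-1][j-1]+1 when the i-th and j-th characters match, else max(dp[i-1][j], dp[i][j-1]).
    ·  B  N  B  B  W  E  E  B  B  Y  Y  N
 ·  0  0  0  0  0  0  0  0  0  0  0  0  0
 Y  0  0  0  0  0  0  0  0  0  0  1  1  1
 N  0  0  1  1  1  1  1  1  1  1  1  1  2
 W  0  0  1  1  1  2  2  2  2  2  2  2  2
 W  0  0  1  1  1  2  2  2  2  2  2  2  2
 E  0  0  1  1  1  2  3  3  3  3  3  3  3
 B  0  1  1  2  2  2  3  3  4  4  4  4  4
 Y  0  1  1  2  2  2  3  3  4  4  5  5  5
 W  0  1  1  2  2  3  3  3  4  4  5  5  5
 W  0  1  1  2  2  3  3  3  4  4  5  5  5
 W  0  1  1  2  2  3  3  3  4  4  5  5  5
dp[10][12] = 5. One LCS (by backtracking along matches): NWEBY.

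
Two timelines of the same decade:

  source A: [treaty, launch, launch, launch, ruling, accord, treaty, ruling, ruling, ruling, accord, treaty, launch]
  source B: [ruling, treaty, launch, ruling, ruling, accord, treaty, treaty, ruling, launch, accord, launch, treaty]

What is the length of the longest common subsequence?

8

Taking treaty at source A[1]=source B[2], then launch at source A[2]=source B[3], then ruling at source A[5]=source B[5], then accord at source A[6]=source B[6], then treaty at source A[7]=source B[8], then ruling at source A[8]=source B[9], then accord at source A[11]=source B[11], then treaty at source A[12]=source B[13] gives a common subsequence of length 8. Since dp[13][13] = 8, nothing longer is possible.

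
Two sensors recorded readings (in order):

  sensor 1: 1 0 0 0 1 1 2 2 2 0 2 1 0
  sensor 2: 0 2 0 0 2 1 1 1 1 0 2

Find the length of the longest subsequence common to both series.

7

One common subsequence of length 7: 0 (sensor 1 #2, sensor 2 #1), 0 (sensor 1 #3, sensor 2 #3), 0 (sensor 1 #4, sensor 2 #4), 1 (sensor 1 #5, sensor 2 #8), 1 (sensor 1 #6, sensor 2 #9), 0 (sensor 1 #10, sensor 2 #10), 2 (sensor 1 #11, sensor 2 #11), and the DP table's final entry dp[13][11] is also 7, so no common subsequence is longer.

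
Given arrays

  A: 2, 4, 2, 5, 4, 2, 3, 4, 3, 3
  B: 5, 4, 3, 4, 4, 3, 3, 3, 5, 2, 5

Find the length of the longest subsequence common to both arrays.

6

Let dp[i][j] be the LCS length of the first i values of A and the first j values of B. dp[i][j] = dp[i-1][j-1]+1 when the i-th and j-th values match, else max(dp[i-1][j], dp[i][j-1]).
    ·  5  4  3  4  4  3  3  3  5  2  5
 ·  0  0  0  0  0  0  0  0  0  0  0  0
 2  0  0  0  0  0  0  0  0  0  0  1  1
 4  0  0  1  1  1  1  1  1  1  1  1  1
 2  0  0  1  1  1  1  1  1  1  1  2  2
 5  0  1  1  1  1  1  1  1  1  2  2  3
 4  0  1  2  2  2  2  2  2  2  2  2  3
 2  0  1  2  2  2  2  2  2  2  2  3  3
 3  0  1  2  3  3  3  3  3  3  3  3  3
 4  0  1  2  3  4  4  4  4  4  4  4  4
 3  0  1  2  3  4  4  5  5  5  5  5  5
 3  0  1  2  3  4  4  5  6  6  6  6  6
dp[10][11] = 6. One LCS (by backtracking along matches): 5, 4, 3, 4, 3, 3.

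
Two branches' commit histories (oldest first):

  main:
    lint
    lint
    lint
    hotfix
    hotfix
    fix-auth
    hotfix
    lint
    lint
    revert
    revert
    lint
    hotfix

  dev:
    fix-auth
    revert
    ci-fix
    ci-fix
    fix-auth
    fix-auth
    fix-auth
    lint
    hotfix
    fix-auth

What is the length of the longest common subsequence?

Pick fix-auth at main[6]=dev[1], then revert at main[10]=dev[2], then lint at main[12]=dev[8], then hotfix at main[13]=dev[9]; all 4 commits appear in both, in order. The LCS DP gives dp[13][10] = 4, so this is optimal.

4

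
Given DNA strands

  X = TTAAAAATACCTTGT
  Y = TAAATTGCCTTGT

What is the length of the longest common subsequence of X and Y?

11

One common subsequence of length 11: T at X[2]=Y[1], A at X[3]=Y[2], A at X[4]=Y[3], A at X[5]=Y[4], T at X[8]=Y[6], C at X[10]=Y[8], C at X[11]=Y[9], T at X[12]=Y[10], T at X[13]=Y[11], G at X[14]=Y[12], T at X[15]=Y[13]. dp[15][13] = 11 confirms this is the maximum.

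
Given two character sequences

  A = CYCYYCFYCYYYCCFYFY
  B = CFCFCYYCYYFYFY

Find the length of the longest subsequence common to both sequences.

11

One common subsequence of length 11: C (A #1, B #3), then C (A #3, B #5), then Y (A #5, B #6), then Y (A #8, B #7), then C (A #9, B #8), then Y (A #11, B #9), then Y (A #12, B #10), then F (A #15, B #11), then Y (A #16, B #12), then F (A #17, B #13), then Y (A #18, B #14). dp[18][14] = 11 confirms this is the maximum.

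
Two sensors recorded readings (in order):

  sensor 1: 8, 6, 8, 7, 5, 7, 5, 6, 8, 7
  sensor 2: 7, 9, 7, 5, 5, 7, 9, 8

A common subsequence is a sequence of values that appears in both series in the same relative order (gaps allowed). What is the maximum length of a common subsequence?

Pick 7 at sensor 1[4]=sensor 2[3], 5 at sensor 1[5]=sensor 2[5], 7 at sensor 1[6]=sensor 2[6], 8 at sensor 1[9]=sensor 2[8]; all 4 values appear in both, in order. dp[10][8] = 4 confirms this is the maximum.

4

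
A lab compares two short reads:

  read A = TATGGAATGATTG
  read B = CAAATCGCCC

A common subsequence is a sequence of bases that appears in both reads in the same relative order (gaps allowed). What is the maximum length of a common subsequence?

5

Match A (read A #2, read B #2), then A (read A #6, read B #3), then A (read A #7, read B #4), then T (read A #8, read B #5), then G (read A #9, read B #7) — 5 bases in the same relative order in both. dp[13][10] = 5 confirms this is the maximum.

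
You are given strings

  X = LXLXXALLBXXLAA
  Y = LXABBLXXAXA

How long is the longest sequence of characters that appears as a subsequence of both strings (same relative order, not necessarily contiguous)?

8

One common subsequence of length 8: L (X #1, Y #1), then X (X #2, Y #2), then L (X #3, Y #6), then X (X #4, Y #7), then X (X #5, Y #8), then A (X #6, Y #9), then X (X #11, Y #10), then A (X #14, Y #11), and the DP table's final entry dp[14][11] is also 8, so no common subsequence is longer.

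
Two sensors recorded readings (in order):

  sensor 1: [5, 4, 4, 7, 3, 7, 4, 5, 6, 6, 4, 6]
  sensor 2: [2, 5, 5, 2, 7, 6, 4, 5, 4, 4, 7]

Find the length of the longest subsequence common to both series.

Let dp[i][j] be the LCS length of the first i values of sensor 1 and the first j values of sensor 2. dp[i][j] = dp[i-1][j-1]+1 when the i-th and j-th values match, else max(dp[i-1][j], dp[i][j-1]).
    ·  2  5  5  2  7  6  4  5  4  4  7
 ·  0  0  0  0  0  0  0  0  0  0  0  0
 5  0  0  1  1  1  1  1  1  1  1  1  1
 4  0  0  1  1  1  1  1  2  2  2  2  2
 4  0  0  1  1  1  1  1  2  2  3  3  3
 7  0  0  1  1  1  2  2  2  2  3  3  4
 3  0  0  1  1  1  2  2  2  2  3  3  4
 7  0  0  1  1  1  2  2  2  2  3  3  4
 4  0  0  1  1  1  2  2  3  3  3  4  4
 5  0  0  1  2  2  2  2  3  4  4  4  4
 6  0  0  1  2  2  2  3  3  4  4  4  4
 6  0  0  1  2  2  2  3  3  4  4  4  4
 4  0  0  1  2  2  2  3  4  4  5  5  5
 6  0  0  1  2  2  2  3  4  4  5  5  5
dp[12][11] = 5. One LCS (by backtracking along matches): 5, 7, 4, 5, 4.

5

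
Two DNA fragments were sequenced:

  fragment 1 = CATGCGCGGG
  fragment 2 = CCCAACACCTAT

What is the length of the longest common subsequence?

4

Let dp[i][j] be the LCS length of the first i bases of fragment 1 and the first j bases of fragment 2. dp[i][j] = dp[i-1][j-1]+1 when the i-th and j-th bases match, else max(dp[i-1][j], dp[i][j-1]).
    ·  C  C  C  A  A  C  A  C  C  T  A  T
 ·  0  0  0  0  0  0  0  0  0  0  0  0  0
 C  0  1  1  1  1  1  1  1  1  1  1  1  1
 A  0  1  1  1  2  2  2  2  2  2  2  2  2
 T  0  1  1  1  2  2  2  2  2  2  3  3  3
 G  0  1  1  1  2  2  2  2  2  2  3  3  3
 C  0  1  2  2  2  2  3  3  3  3  3  3  3
 G  0  1  2  2  2  2  3  3  3  3  3  3  3
 C  0  1  2  3  3  3  3  3  4  4  4  4  4
 G  0  1  2  3  3  3  3  3  4  4  4  4  4
 G  0  1  2  3  3  3  3  3  4  4  4  4  4
 G  0  1  2  3  3  3  3  3  4  4  4  4  4
dp[10][12] = 4. One LCS (by backtracking along matches): CACC.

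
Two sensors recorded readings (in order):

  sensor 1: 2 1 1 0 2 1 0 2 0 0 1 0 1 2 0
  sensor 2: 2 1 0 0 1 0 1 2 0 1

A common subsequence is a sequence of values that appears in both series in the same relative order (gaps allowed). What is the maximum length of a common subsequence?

Pick 2 [5,1], 1 [6,2], 0 [9,3], 0 [10,4], 1 [11,5], 0 [12,6], 1 [13,7], 2 [14,8], 0 [15,9]; all 9 values appear in both, in order. The LCS DP gives dp[15][10] = 9, so this is optimal.

9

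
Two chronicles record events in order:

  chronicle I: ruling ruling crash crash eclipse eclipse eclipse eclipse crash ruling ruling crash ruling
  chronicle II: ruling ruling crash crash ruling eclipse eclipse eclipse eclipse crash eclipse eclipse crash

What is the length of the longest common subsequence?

10

Taking ruling at chronicle I[1]=chronicle II[1] → ruling at chronicle I[2]=chronicle II[2] → crash at chronicle I[3]=chronicle II[3] → crash at chronicle I[4]=chronicle II[4] → eclipse at chronicle I[5]=chronicle II[6] → eclipse at chronicle I[6]=chronicle II[7] → eclipse at chronicle I[7]=chronicle II[8] → eclipse at chronicle I[8]=chronicle II[9] → crash at chronicle I[9]=chronicle II[10] → crash at chronicle I[12]=chronicle II[13] gives a common subsequence of length 10. Since dp[13][13] = 10, nothing longer is possible.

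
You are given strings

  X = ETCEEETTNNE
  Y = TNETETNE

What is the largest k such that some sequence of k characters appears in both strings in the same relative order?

Let dp[i][j] be the LCS length of the first i characters of X and the first j characters of Y. dp[i][j] = dp[i-1][j-1]+1 when the i-th and j-th characters match, else max(dp[i-1][j], dp[i][j-1]).
    ·  T  N  E  T  E  T  N  E
 ·  0  0  0  0  0  0  0  0  0
 E  0  0  0  1  1  1  1  1  1
 T  0  1  1  1  2  2  2  2  2
 C  0  1  1  1  2  2  2  2  2
 E  0  1  1  2  2  3  3  3  3
 E  0  1  1  2  2  3  3  3  4
 E  0  1  1  2  2  3  3  3  4
 T  0  1  1  2  3  3  4  4  4
 T  0  1  1  2  3  3  4  4  4
 N  0  1  2  2  3  3  4  5  5
 N  0  1  2  2  3  3  4  5  5
 E  0  1  2  3  3  4  4  5  6
dp[11][8] = 6. One LCS (by backtracking along matches): ETETNE.

6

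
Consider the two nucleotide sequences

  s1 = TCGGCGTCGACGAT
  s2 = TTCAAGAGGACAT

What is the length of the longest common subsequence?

9

One common subsequence of length 9: T [1,2], C [2,3], G [3,6], G [6,8], G [9,9], A [10,10], C [11,11], A [13,12], T [14,13]. dp[14][13] = 9 confirms this is the maximum.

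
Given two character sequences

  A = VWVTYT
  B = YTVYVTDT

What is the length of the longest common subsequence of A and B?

4

Taking V at A[1]=B[3] → V at A[3]=B[5] → T at A[4]=B[6] → T at A[6]=B[8] gives a common subsequence of length 4. Since dp[6][8] = 4, nothing longer is possible.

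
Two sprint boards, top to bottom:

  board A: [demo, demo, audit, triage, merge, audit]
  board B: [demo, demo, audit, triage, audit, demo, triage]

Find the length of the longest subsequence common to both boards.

5

Pick demo (board A #1, board B #1) → demo (board A #2, board B #2) → audit (board A #3, board B #3) → triage (board A #4, board B #4) → audit (board A #6, board B #5); all 5 tasks appear in both, in order, and the DP table's final entry dp[6][7] is also 5, so no common subsequence is longer.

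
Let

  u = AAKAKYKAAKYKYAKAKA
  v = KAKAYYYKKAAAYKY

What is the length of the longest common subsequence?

10

Taking A at u[2]=v[2], K at u[3]=v[3], A at u[4]=v[4], K at u[5]=v[8], K at u[7]=v[9], A at u[8]=v[11], A at u[9]=v[12], Y at u[11]=v[13], K at u[12]=v[14], Y at u[13]=v[15] gives a common subsequence of length 10. dp[18][15] = 10 confirms this is the maximum.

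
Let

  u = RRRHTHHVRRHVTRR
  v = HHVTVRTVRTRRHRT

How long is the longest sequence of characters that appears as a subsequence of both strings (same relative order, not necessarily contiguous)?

8

One common subsequence of length 8: H at u[4]=v[2]; then T at u[5]=v[4]; then V at u[8]=v[5]; then R at u[9]=v[6]; then R at u[10]=v[9]; then T at u[13]=v[10]; then R at u[14]=v[12]; then R at u[15]=v[14], and the DP table's final entry dp[15][15] is also 8, so no common subsequence is longer.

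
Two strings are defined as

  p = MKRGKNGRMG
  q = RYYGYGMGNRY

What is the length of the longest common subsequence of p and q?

5

One common subsequence of length 5: R at p[3]=q[1] → G at p[4]=q[4] → G at p[7]=q[6] → M at p[9]=q[7] → G at p[10]=q[8]. The LCS DP gives dp[10][11] = 5, so this is optimal.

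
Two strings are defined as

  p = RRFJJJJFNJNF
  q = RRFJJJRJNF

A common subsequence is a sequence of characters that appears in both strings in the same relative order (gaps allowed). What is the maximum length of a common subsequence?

9

Taking R (p #1, q #1), R (p #2, q #2), F (p #3, q #3), J (p #4, q #4), J (p #5, q #5), J (p #6, q #6), J (p #10, q #8), N (p #11, q #9), F (p #12, q #10) gives a common subsequence of length 9, and the DP table's final entry dp[12][10] is also 9, so no common subsequence is longer.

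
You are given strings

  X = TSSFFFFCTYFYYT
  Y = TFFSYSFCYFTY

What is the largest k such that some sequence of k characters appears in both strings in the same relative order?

Match T [1,1], then S [2,4], then S [3,6], then F [7,7], then C [8,8], then Y [10,9], then F [11,10], then Y [13,12] — 8 characters in the same relative order in both. dp[14][12] = 8 confirms this is the maximum.

8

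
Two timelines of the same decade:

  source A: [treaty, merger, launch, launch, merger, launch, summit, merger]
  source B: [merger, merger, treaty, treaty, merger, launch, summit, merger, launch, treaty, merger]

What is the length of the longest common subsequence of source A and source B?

Match treaty (source A #1, source B #4) → merger (source A #2, source B #5) → launch (source A #3, source B #6) → merger (source A #5, source B #8) → launch (source A #6, source B #9) → merger (source A #8, source B #11) — 6 events in the same relative order in both. Since dp[8][11] = 6, nothing longer is possible.

6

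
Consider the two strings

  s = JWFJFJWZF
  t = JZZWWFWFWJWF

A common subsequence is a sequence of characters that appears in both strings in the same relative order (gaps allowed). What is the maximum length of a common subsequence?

One common subsequence of length 7: J (s #1, t #1), then W (s #2, t #5), then F (s #3, t #6), then F (s #5, t #8), then J (s #6, t #10), then W (s #7, t #11), then F (s #9, t #12). dp[9][12] = 7 confirms this is the maximum.

7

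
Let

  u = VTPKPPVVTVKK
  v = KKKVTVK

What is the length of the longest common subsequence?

Let dp[i][j] be the LCS length of the first i characters of u and the first j characters of v. dp[i][j] = dp[i-1][j-1]+1 when the i-th and j-th characters match, else max(dp[i-1][j], dp[i][j-1]).
    ·  K  K  K  V  T  V  K
 ·  0  0  0  0  0  0  0  0
 V  0  0  0  0  1  1  1  1
 T  0  0  0  0  1  2  2  2
 P  0  0  0  0  1  2  2  2
 K  0  1  1  1  1  2  2  3
 P  0  1  1  1  1  2  2  3
 P  0  1  1  1  1  2  2  3
 V  0  1  1  1  2  2  3  3
 V  0  1  1  1  2  2  3  3
 T  0  1  1  1  2  3  3  3
 V  0  1  1  1  2  3  4  4
 K  0  1  2  2  2  3  4  5
 K  0  1  2  3  3  3  4  5
dp[12][7] = 5. One LCS (by backtracking along matches): KVTVK.

5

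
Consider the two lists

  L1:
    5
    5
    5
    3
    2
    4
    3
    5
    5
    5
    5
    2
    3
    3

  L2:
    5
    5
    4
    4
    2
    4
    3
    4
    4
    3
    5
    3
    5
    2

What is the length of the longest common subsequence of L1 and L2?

One common subsequence of length 8: 5 at L1[1]=L2[1]; then 5 at L1[2]=L2[2]; then 3 at L1[4]=L2[7]; then 4 at L1[6]=L2[9]; then 3 at L1[7]=L2[10]; then 5 at L1[8]=L2[11]; then 5 at L1[11]=L2[13]; then 2 at L1[12]=L2[14], and the DP table's final entry dp[14][14] is also 8, so no common subsequence is longer.

8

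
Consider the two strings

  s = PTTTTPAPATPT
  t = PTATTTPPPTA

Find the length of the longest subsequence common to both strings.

Let dp[i][j] be the LCS length of the first i characters of s and the first j characters of t. dp[i][j] = dp[i-1][j-1]+1 when the i-th and j-th characters match, else max(dp[i-1][j], dp[i][j-1]).
    ·  P  T  A  T  T  T  P  P  P  T  A
 ·  0  0  0  0  0  0  0  0  0  0  0  0
 P  0  1  1  1  1  1  1  1  1  1  1  1
 T  0  1  2  2  2  2  2  2  2  2  2  2
 T  0  1  2  2  3  3  3  3  3  3  3  3
 T  0  1  2  2  3  4  4  4  4  4  4  4
 T  0  1  2  2  3  4  5  5  5  5  5  5
 P  0  1  2  2  3  4  5  6  6  6  6  6
 A  0  1  2  3  3  4  5  6  6  6  6  7
 P  0  1  2  3  3  4  5  6  7  7  7  7
 A  0  1  2  3  3  4  5  6  7  7  7  8
 T  0  1  2  3  4  4  5  6  7  7  8  8
 P  0  1  2  3  4  4  5  6  7  8  8  8
 T  0  1  2  3  4  5  5  6  7  8  9  9
dp[12][11] = 9. One LCS (by backtracking along matches): PTTTTPPPT.

9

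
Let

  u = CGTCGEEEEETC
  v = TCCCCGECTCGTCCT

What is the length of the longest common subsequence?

Pick C at u[1]=v[5], G at u[2]=v[6], T at u[3]=v[9], C at u[4]=v[10], G at u[5]=v[11], T at u[11]=v[12], C at u[12]=v[14]; all 7 characters appear in both, in order, and the DP table's final entry dp[12][15] is also 7, so no common subsequence is longer.

7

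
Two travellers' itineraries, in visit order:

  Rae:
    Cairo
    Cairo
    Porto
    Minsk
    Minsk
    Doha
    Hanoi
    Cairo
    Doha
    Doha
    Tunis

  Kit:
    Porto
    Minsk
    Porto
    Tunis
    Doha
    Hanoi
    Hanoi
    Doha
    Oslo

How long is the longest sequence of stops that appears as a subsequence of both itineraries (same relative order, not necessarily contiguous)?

5

One common subsequence of length 5: Porto at Rae[3]=Kit[1]; then Minsk at Rae[4]=Kit[2]; then Doha at Rae[6]=Kit[5]; then Hanoi at Rae[7]=Kit[7]; then Doha at Rae[9]=Kit[8]. dp[11][9] = 5 confirms this is the maximum.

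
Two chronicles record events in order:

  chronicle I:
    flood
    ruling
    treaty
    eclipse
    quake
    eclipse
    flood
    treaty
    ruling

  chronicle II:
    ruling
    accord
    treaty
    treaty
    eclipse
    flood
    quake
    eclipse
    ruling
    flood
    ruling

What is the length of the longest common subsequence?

Taking ruling at chronicle I[2]=chronicle II[1], then treaty at chronicle I[3]=chronicle II[4], then eclipse at chronicle I[4]=chronicle II[5], then quake at chronicle I[5]=chronicle II[7], then eclipse at chronicle I[6]=chronicle II[8], then flood at chronicle I[7]=chronicle II[10], then ruling at chronicle I[9]=chronicle II[11] gives a common subsequence of length 7, and the DP table's final entry dp[9][11] is also 7, so no common subsequence is longer.

7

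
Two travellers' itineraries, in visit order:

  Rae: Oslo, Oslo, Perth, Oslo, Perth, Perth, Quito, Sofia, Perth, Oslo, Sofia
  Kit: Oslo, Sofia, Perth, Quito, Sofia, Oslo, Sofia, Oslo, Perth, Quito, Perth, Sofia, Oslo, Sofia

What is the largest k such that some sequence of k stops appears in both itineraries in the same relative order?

8

Pick Oslo at Rae[1]=Kit[1], then Oslo at Rae[2]=Kit[6], then Oslo at Rae[4]=Kit[8], then Perth at Rae[5]=Kit[9], then Perth at Rae[6]=Kit[11], then Sofia at Rae[8]=Kit[12], then Oslo at Rae[10]=Kit[13], then Sofia at Rae[11]=Kit[14]; all 8 stops appear in both, in order, and the DP table's final entry dp[11][14] is also 8, so no common subsequence is longer.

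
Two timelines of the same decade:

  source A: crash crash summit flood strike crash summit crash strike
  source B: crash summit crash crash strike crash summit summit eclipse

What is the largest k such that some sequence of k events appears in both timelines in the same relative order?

5

One common subsequence of length 5: crash (source A #1, source B #3); then crash (source A #2, source B #4); then strike (source A #5, source B #5); then crash (source A #6, source B #6); then summit (source A #7, source B #8). The LCS DP gives dp[9][9] = 5, so this is optimal.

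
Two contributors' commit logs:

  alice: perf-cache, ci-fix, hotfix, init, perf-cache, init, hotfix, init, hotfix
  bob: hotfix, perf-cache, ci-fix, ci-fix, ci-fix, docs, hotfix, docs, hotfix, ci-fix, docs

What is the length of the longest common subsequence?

Match perf-cache [1,2], ci-fix [2,5], hotfix [3,7], hotfix [7,9] — 4 commits in the same relative order in both. The LCS DP gives dp[9][11] = 4, so this is optimal.

4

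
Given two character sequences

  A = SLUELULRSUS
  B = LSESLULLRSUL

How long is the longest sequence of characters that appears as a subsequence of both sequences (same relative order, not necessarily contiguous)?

One common subsequence of length 8: S at A[1]=B[4], L at A[2]=B[5], U at A[3]=B[6], L at A[5]=B[7], L at A[7]=B[8], R at A[8]=B[9], S at A[9]=B[10], U at A[10]=B[11]. dp[11][12] = 8 confirms this is the maximum.

8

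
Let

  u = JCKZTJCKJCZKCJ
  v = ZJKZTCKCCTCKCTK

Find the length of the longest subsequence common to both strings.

9

Taking J at u[1]=v[2], K at u[3]=v[3], Z at u[4]=v[4], T at u[5]=v[5], C at u[7]=v[6], K at u[8]=v[7], C at u[10]=v[11], K at u[12]=v[12], C at u[13]=v[13] gives a common subsequence of length 9. dp[14][15] = 9 confirms this is the maximum.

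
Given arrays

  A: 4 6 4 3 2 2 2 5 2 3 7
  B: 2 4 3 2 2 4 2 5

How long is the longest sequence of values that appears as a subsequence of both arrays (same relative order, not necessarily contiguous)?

Let dp[i][j] be the LCS length of the first i values of A and the first j values of B. dp[i][j] = dp[i-1][j-1]+1 when the i-th and j-th values match, else max(dp[i-1][j], dp[i][j-1]).
    ·  2  4  3  2  2  4  2  5
 ·  0  0  0  0  0  0  0  0  0
 4  0  0  1  1  1  1  1  1  1
 6  0  0  1  1  1  1  1  1  1
 4  0  0  1  1  1  1  2  2  2
 3  0  0  1  2  2  2  2  2  2
 2  0  1  1  2  3  3  3  3  3
 2  0  1  1  2  3  4  4  4  4
 2  0  1  1  2  3  4  4  5  5
 5  0  1  1  2  3  4  4  5  6
 2  0  1  1  2  3  4  4  5  6
 3  0  1  1  2  3  4  4  5  6
 7  0  1  1  2  3  4  4  5  6
dp[11][8] = 6. One LCS (by backtracking along matches): 4, 3, 2, 2, 2, 5.

6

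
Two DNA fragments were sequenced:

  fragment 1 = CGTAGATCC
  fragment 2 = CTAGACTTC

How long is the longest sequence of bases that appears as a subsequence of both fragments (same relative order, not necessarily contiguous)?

Let dp[i][j] be the LCS length of the first i bases of fragment 1 and the first j bases of fragment 2. dp[i][j] = dp[i-1][j-1]+1 when the i-th and j-th bases match, else max(dp[i-1][j], dp[i][j-1]).
    ·  C  T  A  G  A  C  T  T  C
 ·  0  0  0  0  0  0  0  0  0  0
 C  0  1  1  1  1  1  1  1  1  1
 G  0  1  1  1  2  2  2  2  2  2
 T  0  1  2  2  2  2  2  3  3  3
 A  0  1  2  3  3  3  3  3  3  3
 G  0  1  2  3  4  4  4  4  4  4
 A  0  1  2  3  4  5  5  5  5  5
 T  0  1  2  3  4  5  5  6  6  6
 C  0  1  2  3  4  5  6  6  6  7
 C  0  1  2  3  4  5  6  6  6  7
dp[9][9] = 7. One LCS (by backtracking along matches): CTAGATC.

7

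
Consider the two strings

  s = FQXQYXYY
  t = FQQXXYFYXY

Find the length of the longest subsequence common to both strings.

6

Pick F (s #1, t #1), then Q (s #2, t #3), then X (s #3, t #5), then Y (s #5, t #8), then X (s #6, t #9), then Y (s #8, t #10); all 6 characters appear in both, in order. dp[8][10] = 6 confirms this is the maximum.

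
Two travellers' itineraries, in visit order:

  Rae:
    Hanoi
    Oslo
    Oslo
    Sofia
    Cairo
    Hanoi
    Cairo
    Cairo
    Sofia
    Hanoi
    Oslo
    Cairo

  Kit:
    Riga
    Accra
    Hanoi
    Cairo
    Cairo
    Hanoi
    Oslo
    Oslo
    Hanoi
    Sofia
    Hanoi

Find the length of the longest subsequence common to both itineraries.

Pick Hanoi at Rae[1]=Kit[6], Oslo at Rae[2]=Kit[7], Oslo at Rae[3]=Kit[8], Hanoi at Rae[6]=Kit[9], Sofia at Rae[9]=Kit[10], Hanoi at Rae[10]=Kit[11]; all 6 stops appear in both, in order. Since dp[12][11] = 6, nothing longer is possible.

6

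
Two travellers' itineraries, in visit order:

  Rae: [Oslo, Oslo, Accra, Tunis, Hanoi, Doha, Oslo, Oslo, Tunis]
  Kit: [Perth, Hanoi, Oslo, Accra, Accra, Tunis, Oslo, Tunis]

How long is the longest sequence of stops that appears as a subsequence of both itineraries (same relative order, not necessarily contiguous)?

Taking Oslo (Rae #1, Kit #3), then Accra (Rae #3, Kit #5), then Tunis (Rae #4, Kit #6), then Oslo (Rae #8, Kit #7), then Tunis (Rae #9, Kit #8) gives a common subsequence of length 5. dp[9][8] = 5 confirms this is the maximum.

5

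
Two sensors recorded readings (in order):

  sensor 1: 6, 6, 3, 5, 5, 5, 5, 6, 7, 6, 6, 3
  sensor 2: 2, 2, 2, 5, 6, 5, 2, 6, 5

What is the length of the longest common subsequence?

Let dp[i][j] be the LCS length of the first i values of sensor 1 and the first j values of sensor 2. dp[i][j] = dp[i-1][j-1]+1 when the i-th and j-th values match, else max(dp[i-1][j], dp[i][j-1]).
    ·  2  2  2  5  6  5  2  6  5
 ·  0  0  0  0  0  0  0  0  0  0
 6  0  0  0  0  0  1  1  1  1  1
 6  0  0  0  0  0  1  1  1  2  2
 3  0  0  0  0  0  1  1  1  2  2
 5  0  0  0  0  1  1  2  2  2  3
 5  0  0  0  0  1  1  2  2  2  3
 5  0  0  0  0  1  1  2  2  2  3
 5  0  0  0  0  1  1  2  2  2  3
 6  0  0  0  0  1  2  2  2  3  3
 7  0  0  0  0  1  2  2  2  3  3
 6  0  0  0  0  1  2  2  2  3  3
 6  0  0  0  0  1  2  2  2  3  3
 3  0  0  0  0  1  2  2  2  3  3
dp[12][9] = 3. One LCS (by backtracking along matches): 6, 6, 5.

3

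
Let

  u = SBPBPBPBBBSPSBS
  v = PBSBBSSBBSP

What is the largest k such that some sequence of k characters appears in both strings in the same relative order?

Taking P at u[3]=v[1]; then B at u[4]=v[2]; then B at u[6]=v[4]; then B at u[8]=v[5]; then B at u[9]=v[8]; then B at u[10]=v[9]; then S at u[11]=v[10]; then P at u[12]=v[11] gives a common subsequence of length 8. dp[15][11] = 8 confirms this is the maximum.

8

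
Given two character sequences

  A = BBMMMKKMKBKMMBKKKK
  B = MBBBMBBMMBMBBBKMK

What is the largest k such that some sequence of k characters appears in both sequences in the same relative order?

10

One common subsequence of length 10: B (A #1, B #3) → B (A #2, B #4) → M (A #3, B #5) → M (A #4, B #8) → M (A #5, B #9) → M (A #8, B #11) → B (A #10, B #14) → K (A #11, B #15) → M (A #13, B #16) → K (A #18, B #17), and the DP table's final entry dp[18][17] is also 10, so no common subsequence is longer.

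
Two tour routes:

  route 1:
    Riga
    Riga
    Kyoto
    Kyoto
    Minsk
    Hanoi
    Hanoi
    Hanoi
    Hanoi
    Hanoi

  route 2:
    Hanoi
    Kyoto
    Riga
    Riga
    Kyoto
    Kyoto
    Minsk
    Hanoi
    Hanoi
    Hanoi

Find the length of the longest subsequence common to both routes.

Pick Riga [1,3] → Riga [2,4] → Kyoto [3,5] → Kyoto [4,6] → Minsk [5,7] → Hanoi [8,8] → Hanoi [9,9] → Hanoi [10,10]; all 8 stops appear in both, in order. dp[10][10] = 8 confirms this is the maximum.

8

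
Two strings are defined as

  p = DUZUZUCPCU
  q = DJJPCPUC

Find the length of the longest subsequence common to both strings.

4

Pick D at p[1]=q[1]; then C at p[7]=q[5]; then P at p[8]=q[6]; then C at p[9]=q[8]; all 4 characters appear in both, in order. dp[10][8] = 4 confirms this is the maximum.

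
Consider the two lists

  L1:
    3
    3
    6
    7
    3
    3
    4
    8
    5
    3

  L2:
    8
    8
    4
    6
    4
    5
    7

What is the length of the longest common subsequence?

3

Let dp[i][j] be the LCS length of the first i values of L1 and the first j values of L2. dp[i][j] = dp[i-1][j-1]+1 when the i-th and j-th values match, else max(dp[i-1][j], dp[i][j-1]).
    ·  8  8  4  6  4  5  7
 ·  0  0  0  0  0  0  0  0
 3  0  0  0  0  0  0  0  0
 3  0  0  0  0  0  0  0  0
 6  0  0  0  0  1  1  1  1
 7  0  0  0  0  1  1  1  2
 3  0  0  0  0  1  1  1  2
 3  0  0  0  0  1  1  1  2
 4  0  0  0  1  1  2  2  2
 8  0  1  1  1  1  2  2  2
 5  0  1  1  1  1  2  3  3
 3  0  1  1  1  1  2  3  3
dp[10][7] = 3. One LCS (by backtracking along matches): 6, 4, 5.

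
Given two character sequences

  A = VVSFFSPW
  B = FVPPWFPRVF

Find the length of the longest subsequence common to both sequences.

3

Let dp[i][j] be the LCS length of the first i characters of A and the first j characters of B. dp[i][j] = dp[i-1][j-1]+1 when the i-th and j-th characters match, else max(dp[i-1][j], dp[i][j-1]).
    ·  F  V  P  P  W  F  P  R  V  F
 ·  0  0  0  0  0  0  0  0  0  0  0
 V  0  0  1  1  1  1  1  1  1  1  1
 V  0  0  1  1  1  1  1  1  1  2  2
 S  0  0  1  1  1  1  1  1  1  2  2
 F  0  1  1  1  1  1  2  2  2  2  3
 F  0  1  1  1  1  1  2  2  2  2  3
 S  0  1  1  1  1  1  2  2  2  2  3
 P  0  1  1  2  2  2  2  3  3  3  3
 W  0  1  1  2  2  3  3  3  3  3  3
dp[8][10] = 3. One LCS (by backtracking along matches): VVF.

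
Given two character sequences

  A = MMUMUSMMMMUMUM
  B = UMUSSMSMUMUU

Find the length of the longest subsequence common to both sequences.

Pick U (A #3, B #1); then M (A #4, B #2); then U (A #5, B #3); then S (A #6, B #5); then M (A #7, B #6); then M (A #8, B #8); then M (A #10, B #10); then U (A #11, B #11); then U (A #13, B #12); all 9 characters appear in both, in order, and the DP table's final entry dp[14][12] is also 9, so no common subsequence is longer.

9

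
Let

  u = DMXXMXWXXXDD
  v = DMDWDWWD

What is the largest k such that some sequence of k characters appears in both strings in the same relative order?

Taking D [1,1] → M [2,2] → W [7,4] → D [11,5] → D [12,8] gives a common subsequence of length 5. dp[12][8] = 5 confirms this is the maximum.

5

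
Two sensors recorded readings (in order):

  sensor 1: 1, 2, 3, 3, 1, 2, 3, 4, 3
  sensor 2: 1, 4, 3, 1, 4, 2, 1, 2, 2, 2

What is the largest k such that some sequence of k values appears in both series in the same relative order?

Match 1 at sensor 1[1]=sensor 2[4], then 2 at sensor 1[2]=sensor 2[6], then 1 at sensor 1[5]=sensor 2[7], then 2 at sensor 1[6]=sensor 2[10] — 4 values in the same relative order in both, and the DP table's final entry dp[9][10] is also 4, so no common subsequence is longer.

4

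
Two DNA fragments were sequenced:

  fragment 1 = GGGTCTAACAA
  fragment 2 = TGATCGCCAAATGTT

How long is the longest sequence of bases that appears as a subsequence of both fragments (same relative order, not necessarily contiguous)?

6

One common subsequence of length 6: G (fragment 1 #1, fragment 2 #2), G (fragment 1 #2, fragment 2 #6), C (fragment 1 #5, fragment 2 #8), A (fragment 1 #7, fragment 2 #9), A (fragment 1 #8, fragment 2 #10), A (fragment 1 #10, fragment 2 #11). dp[11][15] = 6 confirms this is the maximum.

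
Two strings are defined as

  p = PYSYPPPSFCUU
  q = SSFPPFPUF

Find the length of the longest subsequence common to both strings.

Pick S at p[3]=q[2], P at p[5]=q[4], P at p[6]=q[5], P at p[7]=q[7], F at p[9]=q[9]; all 5 characters appear in both, in order. dp[12][9] = 5 confirms this is the maximum.

5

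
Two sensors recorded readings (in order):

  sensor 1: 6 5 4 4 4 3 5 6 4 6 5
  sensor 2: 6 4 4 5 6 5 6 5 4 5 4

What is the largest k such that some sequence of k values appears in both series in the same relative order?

Pick 6 at sensor 1[1]=sensor 2[1] → 4 at sensor 1[3]=sensor 2[2] → 4 at sensor 1[4]=sensor 2[3] → 5 at sensor 1[7]=sensor 2[6] → 6 at sensor 1[8]=sensor 2[7] → 4 at sensor 1[9]=sensor 2[9] → 5 at sensor 1[11]=sensor 2[10]; all 7 values appear in both, in order. Since dp[11][11] = 7, nothing longer is possible.

7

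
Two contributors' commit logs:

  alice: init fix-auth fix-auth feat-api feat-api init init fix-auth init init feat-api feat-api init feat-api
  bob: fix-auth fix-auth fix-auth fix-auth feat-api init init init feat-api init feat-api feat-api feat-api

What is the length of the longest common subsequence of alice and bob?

Pick fix-auth (alice #2, bob #3), fix-auth (alice #3, bob #4), feat-api (alice #5, bob #5), init (alice #6, bob #6), init (alice #7, bob #7), init (alice #9, bob #8), init (alice #10, bob #10), feat-api (alice #11, bob #11), feat-api (alice #12, bob #12), feat-api (alice #14, bob #13); all 10 commits appear in both, in order, and the DP table's final entry dp[14][13] is also 10, so no common subsequence is longer.

10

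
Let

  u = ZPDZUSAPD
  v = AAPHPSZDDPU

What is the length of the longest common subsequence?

Pick Z (u #1, v #7), P (u #2, v #10), U (u #5, v #11); all 3 characters appear in both, in order. dp[9][11] = 3 confirms this is the maximum.

3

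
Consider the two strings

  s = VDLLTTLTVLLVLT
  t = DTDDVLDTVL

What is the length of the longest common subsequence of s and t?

6

One common subsequence of length 6: D (s #2, t #1); then T (s #5, t #2); then L (s #7, t #6); then T (s #8, t #8); then V (s #12, t #9); then L (s #13, t #10). dp[14][10] = 6 confirms this is the maximum.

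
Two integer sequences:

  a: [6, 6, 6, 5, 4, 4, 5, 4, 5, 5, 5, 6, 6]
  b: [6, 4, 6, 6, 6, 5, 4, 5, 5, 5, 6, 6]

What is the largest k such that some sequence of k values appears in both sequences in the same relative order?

One common subsequence of length 10: 6 at a[1]=b[3], 6 at a[2]=b[4], 6 at a[3]=b[5], 5 at a[7]=b[6], 4 at a[8]=b[7], 5 at a[9]=b[8], 5 at a[10]=b[9], 5 at a[11]=b[10], 6 at a[12]=b[11], 6 at a[13]=b[12]. dp[13][12] = 10 confirms this is the maximum.

10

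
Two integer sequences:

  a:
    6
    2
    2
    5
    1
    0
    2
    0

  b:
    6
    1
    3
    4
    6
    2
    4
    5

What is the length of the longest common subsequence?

Taking 6 at a[1]=b[5] → 2 at a[2]=b[6] → 5 at a[4]=b[8] gives a common subsequence of length 3, and the DP table's final entry dp[8][8] is also 3, so no common subsequence is longer.

3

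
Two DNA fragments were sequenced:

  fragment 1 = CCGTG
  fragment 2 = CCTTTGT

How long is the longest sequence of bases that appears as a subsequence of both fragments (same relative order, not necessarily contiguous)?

4

Let dp[i][j] be the LCS length of the first i bases of fragment 1 and the first j bases of fragment 2. dp[i][j] = dp[i-1][j-1]+1 when the i-th and j-th bases match, else max(dp[i-1][j], dp[i][j-1]).
    ·  C  C  T  T  T  G  T
 ·  0  0  0  0  0  0  0  0
 C  0  1  1  1  1  1  1  1
 C  0  1  2  2  2  2  2  2
 G  0  1  2  2  2  2  3  3
 T  0  1  2  3  3  3  3  4
 G  0  1  2  3  3  3  4  4
dp[5][7] = 4. One LCS (by backtracking along matches): CCGT.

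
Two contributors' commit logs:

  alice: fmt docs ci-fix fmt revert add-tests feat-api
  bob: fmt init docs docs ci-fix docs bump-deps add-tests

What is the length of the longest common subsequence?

Match fmt [1,1] → docs [2,4] → ci-fix [3,5] → add-tests [6,8] — 4 commits in the same relative order in both. The LCS DP gives dp[7][8] = 4, so this is optimal.

4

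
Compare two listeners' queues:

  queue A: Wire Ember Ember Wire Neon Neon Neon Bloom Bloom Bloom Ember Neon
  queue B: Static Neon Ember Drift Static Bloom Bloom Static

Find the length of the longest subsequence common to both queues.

One common subsequence of length 3: Ember [2,3], then Bloom [8,6], then Bloom [9,7]. dp[12][8] = 3 confirms this is the maximum.

3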